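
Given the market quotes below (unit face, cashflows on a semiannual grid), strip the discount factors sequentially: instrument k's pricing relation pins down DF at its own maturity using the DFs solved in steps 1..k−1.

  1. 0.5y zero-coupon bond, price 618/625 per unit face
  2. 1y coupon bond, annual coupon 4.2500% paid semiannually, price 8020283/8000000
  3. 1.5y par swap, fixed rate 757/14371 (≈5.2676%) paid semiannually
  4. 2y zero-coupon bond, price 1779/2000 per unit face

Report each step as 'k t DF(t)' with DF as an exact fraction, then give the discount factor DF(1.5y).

1 1/2 618/625
2 1 9611/10000
3 3/2 9243/10000
4 2 1779/2000
DF(1.5y) = 9243/10000 ≈ 0.924300

step 1 [0.5y] zero: DF = P = 618/625 ≈ 0.988800
step 2 [1y] bond c/2=17/800: DF=(8020283/8000000 − 17/800·(0.988800))/(1+17/800) = 9611/10000 ≈ 0.961100
step 3 [1.5y] swap r/2=757/28742: DF=(1 − 757/28742·(0.988800+0.961100))/(1+757/28742) = 9243/10000 ≈ 0.924300
step 4 [2y] zero: DF = P = 1779/2000 ≈ 0.889500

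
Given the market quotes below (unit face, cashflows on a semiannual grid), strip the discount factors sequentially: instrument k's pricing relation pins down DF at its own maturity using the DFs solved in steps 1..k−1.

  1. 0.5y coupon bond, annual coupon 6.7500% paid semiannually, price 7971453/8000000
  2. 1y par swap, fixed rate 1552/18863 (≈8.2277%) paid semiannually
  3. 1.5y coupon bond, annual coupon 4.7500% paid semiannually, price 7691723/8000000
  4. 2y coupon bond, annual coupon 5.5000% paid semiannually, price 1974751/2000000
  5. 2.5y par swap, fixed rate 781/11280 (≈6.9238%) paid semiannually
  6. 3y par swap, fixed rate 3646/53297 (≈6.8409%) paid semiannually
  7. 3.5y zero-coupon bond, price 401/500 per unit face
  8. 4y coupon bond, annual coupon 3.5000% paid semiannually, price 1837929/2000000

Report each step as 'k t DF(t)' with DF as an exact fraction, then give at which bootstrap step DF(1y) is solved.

step 1 [0.5y] bond c/2=27/800: DF=(7971453/8000000 − 27/800·(0))/(1+27/800) = 9639/10000 ≈ 0.963900
step 2 [1y] swap r/2=776/18863: DF=(1 − 776/18863·(0.963900))/(1+776/18863) = 1153/1250 ≈ 0.922400
step 3 [1.5y] bond c/2=19/800: DF=(7691723/8000000 − 19/800·(0.963900+0.922400))/(1+19/800) = 4477/5000 ≈ 0.895400
step 4 [2y] bond c/2=11/400: DF=(1974751/2000000 − 11/400·(0.963900+0.922400+0.895400))/(1+11/400) = 1773/2000 ≈ 0.886500
step 5 [2.5y] swap r/2=781/22560: DF=(1 − 781/22560·(0.963900+0.922400+0.895400+0.886500))/(1+781/22560) = 4219/5000 ≈ 0.843800
step 6 [3y] swap r/2=1823/53297: DF=(1 − 1823/53297·(0.963900+0.922400+0.895400+0.886500+0.843800))/(1+1823/53297) = 8177/10000 ≈ 0.817700
step 7 [3.5y] zero: DF = P = 401/500 ≈ 0.802000
step 8 [4y] bond c/2=7/400: DF=(1837929/2000000 − 7/400·(0.963900+0.922400+0.895400+0.886500+0.843800+0.817700+0.802000))/(1+7/400) = 7977/10000 ≈ 0.797700

1 1/2 9639/10000
2 1 1153/1250
3 3/2 4477/5000
4 2 1773/2000
5 5/2 4219/5000
6 3 8177/10000
7 7/2 401/500
8 4 7977/10000
DF(1y) is solved at step 2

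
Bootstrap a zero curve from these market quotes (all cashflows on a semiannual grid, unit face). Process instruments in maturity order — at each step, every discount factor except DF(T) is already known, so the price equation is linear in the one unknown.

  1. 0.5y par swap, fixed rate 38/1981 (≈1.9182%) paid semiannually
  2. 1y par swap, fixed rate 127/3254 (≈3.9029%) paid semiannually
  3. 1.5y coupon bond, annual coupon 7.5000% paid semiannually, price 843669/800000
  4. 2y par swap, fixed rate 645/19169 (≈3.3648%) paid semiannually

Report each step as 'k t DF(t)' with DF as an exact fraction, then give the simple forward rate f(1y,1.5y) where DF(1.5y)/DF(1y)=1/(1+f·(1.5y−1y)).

step 1 [0.5y] swap r/2=19/1981: DF=(1 − 19/1981·(0))/(1+19/1981) = 1981/2000 ≈ 0.990500
step 2 [1y] swap r/2=127/6508: DF=(1 − 127/6508·(0.990500))/(1+127/6508) = 9619/10000 ≈ 0.961900
step 3 [1.5y] bond c/2=3/80: DF=(843669/800000 − 3/80·(0.990500+0.961900))/(1+3/80) = 9459/10000 ≈ 0.945900
step 4 [2y] swap r/2=645/38338: DF=(1 − 645/38338·(0.990500+0.961900+0.945900))/(1+645/38338) = 1871/2000 ≈ 0.935500

1 1/2 1981/2000
2 1 9619/10000
3 3/2 9459/10000
4 2 1871/2000
f(1y,1.5y) = ((9619/10000)/(9459/10000) − 1)/(1/2) = 320/9459 ≈ 3.3830%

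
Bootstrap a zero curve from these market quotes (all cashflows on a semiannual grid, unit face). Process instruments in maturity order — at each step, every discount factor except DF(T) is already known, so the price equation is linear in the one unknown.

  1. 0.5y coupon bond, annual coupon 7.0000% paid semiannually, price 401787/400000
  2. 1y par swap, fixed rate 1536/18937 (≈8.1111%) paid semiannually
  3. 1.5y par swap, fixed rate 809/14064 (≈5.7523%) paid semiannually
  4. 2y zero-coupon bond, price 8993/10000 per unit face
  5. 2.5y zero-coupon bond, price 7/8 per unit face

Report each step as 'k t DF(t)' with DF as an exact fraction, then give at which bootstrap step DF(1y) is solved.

1 1/2 1941/2000
2 1 577/625
3 3/2 9191/10000
4 2 8993/10000
5 5/2 7/8
DF(1y) is solved at step 2

step 1 [0.5y] bond c/2=7/200: DF=(401787/400000 − 7/200·(0))/(1+7/200) = 1941/2000 ≈ 0.970500
step 2 [1y] swap r/2=768/18937: DF=(1 − 768/18937·(0.970500))/(1+768/18937) = 577/625 ≈ 0.923200
step 3 [1.5y] swap r/2=809/28128: DF=(1 − 809/28128·(0.970500+0.923200))/(1+809/28128) = 9191/10000 ≈ 0.919100
step 4 [2y] zero: DF = P = 8993/10000 ≈ 0.899300
step 5 [2.5y] zero: DF = P = 7/8 ≈ 0.875000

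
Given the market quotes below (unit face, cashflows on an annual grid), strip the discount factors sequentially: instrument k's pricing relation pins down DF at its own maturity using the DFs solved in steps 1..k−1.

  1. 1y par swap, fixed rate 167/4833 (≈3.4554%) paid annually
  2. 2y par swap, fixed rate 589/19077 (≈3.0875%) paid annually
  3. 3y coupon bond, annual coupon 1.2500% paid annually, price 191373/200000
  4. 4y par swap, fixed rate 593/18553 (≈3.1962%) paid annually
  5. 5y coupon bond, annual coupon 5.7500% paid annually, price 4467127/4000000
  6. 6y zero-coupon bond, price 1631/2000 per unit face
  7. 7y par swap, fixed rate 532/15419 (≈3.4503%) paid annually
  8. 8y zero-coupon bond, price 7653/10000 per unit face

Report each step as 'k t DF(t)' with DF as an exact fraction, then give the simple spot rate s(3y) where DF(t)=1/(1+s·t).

1 1 4833/5000
2 2 9411/10000
3 3 1843/2000
4 4 4407/5000
5 5 8543/10000
6 6 1631/2000
7 7 492/625
8 8 7653/10000
s(3y) = (1/(1843/2000) − 1)/(3) = 157/5529 ≈ 2.8396%

step 1 [1y] swap r/1=167/4833: DF=(1 − 167/4833·(0))/(1+167/4833) = 4833/5000 ≈ 0.966600
step 2 [2y] swap r/1=589/19077: DF=(1 − 589/19077·(0.966600))/(1+589/19077) = 9411/10000 ≈ 0.941100
step 3 [3y] bond c/1=1/80: DF=(191373/200000 − 1/80·(0.966600+0.941100))/(1+1/80) = 1843/2000 ≈ 0.921500
step 4 [4y] swap r/1=593/18553: DF=(1 − 593/18553·(0.966600+0.941100+0.921500))/(1+593/18553) = 4407/5000 ≈ 0.881400
step 5 [5y] bond c/1=23/400: DF=(4467127/4000000 − 23/400·(0.966600+0.941100+0.921500+0.881400))/(1+23/400) = 8543/10000 ≈ 0.854300
step 6 [6y] zero: DF = P = 1631/2000 ≈ 0.815500
step 7 [7y] swap r/1=532/15419: DF=(1 − 532/15419·(0.966600+0.941100+0.921500+0.881400+0.854300+0.815500))/(1+532/15419) = 492/625 ≈ 0.787200
step 8 [8y] zero: DF = P = 7653/10000 ≈ 0.765300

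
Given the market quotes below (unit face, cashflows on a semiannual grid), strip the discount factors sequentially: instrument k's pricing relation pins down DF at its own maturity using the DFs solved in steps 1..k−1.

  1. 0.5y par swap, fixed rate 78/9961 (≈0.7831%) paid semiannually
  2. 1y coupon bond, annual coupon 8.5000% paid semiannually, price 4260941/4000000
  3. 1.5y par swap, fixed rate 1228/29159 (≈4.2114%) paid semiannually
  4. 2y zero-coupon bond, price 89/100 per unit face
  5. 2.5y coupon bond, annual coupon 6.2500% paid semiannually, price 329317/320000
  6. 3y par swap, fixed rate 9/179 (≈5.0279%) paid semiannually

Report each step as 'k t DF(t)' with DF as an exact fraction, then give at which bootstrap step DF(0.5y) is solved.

step 1 [0.5y] swap r/2=39/9961: DF=(1 − 39/9961·(0))/(1+39/9961) = 9961/10000 ≈ 0.996100
step 2 [1y] bond c/2=17/400: DF=(4260941/4000000 − 17/400·(0.996100))/(1+17/400) = 2453/2500 ≈ 0.981200
step 3 [1.5y] swap r/2=614/29159: DF=(1 − 614/29159·(0.996100+0.981200))/(1+614/29159) = 4693/5000 ≈ 0.938600
step 4 [2y] zero: DF = P = 89/100 ≈ 0.890000
step 5 [2.5y] bond c/2=1/32: DF=(329317/320000 − 1/32·(0.996100+0.981200+0.938600+0.890000))/(1+1/32) = 4413/5000 ≈ 0.882600
step 6 [3y] swap r/2=9/358: DF=(1 − 9/358·(0.996100+0.981200+0.938600+0.890000+0.882600))/(1+9/358) = 1721/2000 ≈ 0.860500

1 1/2 9961/10000
2 1 2453/2500
3 3/2 4693/5000
4 2 89/100
5 5/2 4413/5000
6 3 1721/2000
DF(0.5y) is solved at step 1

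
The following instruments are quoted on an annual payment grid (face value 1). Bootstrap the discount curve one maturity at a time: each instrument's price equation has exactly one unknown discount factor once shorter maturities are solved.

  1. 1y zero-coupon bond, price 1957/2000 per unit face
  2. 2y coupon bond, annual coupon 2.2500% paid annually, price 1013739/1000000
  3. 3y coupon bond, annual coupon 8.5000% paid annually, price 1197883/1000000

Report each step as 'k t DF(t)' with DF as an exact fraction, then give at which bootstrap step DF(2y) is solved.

step 1 [1y] zero: DF = P = 1957/2000 ≈ 0.978500
step 2 [2y] bond c/1=9/400: DF=(1013739/1000000 − 9/400·(0.978500))/(1+9/400) = 9699/10000 ≈ 0.969900
step 3 [3y] bond c/1=17/200: DF=(1197883/1000000 − 17/200·(0.978500+0.969900))/(1+17/200) = 4757/5000 ≈ 0.951400

1 1 1957/2000
2 2 9699/10000
3 3 4757/5000
DF(2y) is solved at step 2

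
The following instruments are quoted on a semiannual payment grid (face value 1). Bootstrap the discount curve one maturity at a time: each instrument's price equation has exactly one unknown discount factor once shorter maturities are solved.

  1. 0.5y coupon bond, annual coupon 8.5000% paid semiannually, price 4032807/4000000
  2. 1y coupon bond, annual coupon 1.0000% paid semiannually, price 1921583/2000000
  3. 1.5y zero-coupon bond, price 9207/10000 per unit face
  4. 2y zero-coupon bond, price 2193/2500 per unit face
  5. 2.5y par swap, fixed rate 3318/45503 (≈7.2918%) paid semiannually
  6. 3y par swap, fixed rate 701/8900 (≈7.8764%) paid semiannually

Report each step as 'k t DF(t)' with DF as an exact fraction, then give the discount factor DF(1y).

1 1/2 9671/10000
2 1 1189/1250
3 3/2 9207/10000
4 2 2193/2500
5 5/2 8341/10000
6 3 7897/10000
DF(1y) = 1189/1250 ≈ 0.951200

step 1 [0.5y] bond c/2=17/400: DF=(4032807/4000000 − 17/400·(0))/(1+17/400) = 9671/10000 ≈ 0.967100
step 2 [1y] bond c/2=1/200: DF=(1921583/2000000 − 1/200·(0.967100))/(1+1/200) = 1189/1250 ≈ 0.951200
step 3 [1.5y] zero: DF = P = 9207/10000 ≈ 0.920700
step 4 [2y] zero: DF = P = 2193/2500 ≈ 0.877200
step 5 [2.5y] swap r/2=1659/45503: DF=(1 − 1659/45503·(0.967100+0.951200+0.920700+0.877200))/(1+1659/45503) = 8341/10000 ≈ 0.834100
step 6 [3y] swap r/2=701/17800: DF=(1 − 701/17800·(0.967100+0.951200+0.920700+0.877200+0.834100))/(1+701/17800) = 7897/10000 ≈ 0.789700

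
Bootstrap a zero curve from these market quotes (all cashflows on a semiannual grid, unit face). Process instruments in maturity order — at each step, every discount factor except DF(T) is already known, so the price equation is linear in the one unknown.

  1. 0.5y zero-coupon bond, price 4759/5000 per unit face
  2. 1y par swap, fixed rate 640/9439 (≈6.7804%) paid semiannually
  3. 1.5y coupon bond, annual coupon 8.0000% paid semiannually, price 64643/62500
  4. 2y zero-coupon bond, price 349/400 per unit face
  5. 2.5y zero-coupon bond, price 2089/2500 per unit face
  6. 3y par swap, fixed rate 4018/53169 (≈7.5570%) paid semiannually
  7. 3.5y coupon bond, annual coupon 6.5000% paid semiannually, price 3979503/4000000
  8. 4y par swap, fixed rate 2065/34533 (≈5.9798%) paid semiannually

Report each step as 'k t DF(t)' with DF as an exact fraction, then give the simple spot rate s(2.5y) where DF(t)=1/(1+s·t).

1 1/2 4759/5000
2 1 117/125
3 3/2 9219/10000
4 2 349/400
5 5/2 2089/2500
6 3 7991/10000
7 7/2 3981/5000
8 4 1587/2000
s(2.5y) = (1/(2089/2500) − 1)/(5/2) = 822/10445 ≈ 7.8698%

step 1 [0.5y] zero: DF = P = 4759/5000 ≈ 0.951800
step 2 [1y] swap r/2=320/9439: DF=(1 − 320/9439·(0.951800))/(1+320/9439) = 117/125 ≈ 0.936000
step 3 [1.5y] bond c/2=1/25: DF=(64643/62500 − 1/25·(0.951800+0.936000))/(1+1/25) = 9219/10000 ≈ 0.921900
step 4 [2y] zero: DF = P = 349/400 ≈ 0.872500
step 5 [2.5y] zero: DF = P = 2089/2500 ≈ 0.835600
step 6 [3y] swap r/2=2009/53169: DF=(1 − 2009/53169·(0.951800+0.936000+0.921900+0.872500+0.835600))/(1+2009/53169) = 7991/10000 ≈ 0.799100
step 7 [3.5y] bond c/2=13/400: DF=(3979503/4000000 − 13/400·(0.951800+0.936000+0.921900+0.872500+0.835600+0.799100))/(1+13/400) = 3981/5000 ≈ 0.796200
step 8 [4y] swap r/2=2065/69066: DF=(1 − 2065/69066·(0.951800+0.936000+0.921900+0.872500+0.835600+0.799100+0.796200))/(1+2065/69066) = 1587/2000 ≈ 0.793500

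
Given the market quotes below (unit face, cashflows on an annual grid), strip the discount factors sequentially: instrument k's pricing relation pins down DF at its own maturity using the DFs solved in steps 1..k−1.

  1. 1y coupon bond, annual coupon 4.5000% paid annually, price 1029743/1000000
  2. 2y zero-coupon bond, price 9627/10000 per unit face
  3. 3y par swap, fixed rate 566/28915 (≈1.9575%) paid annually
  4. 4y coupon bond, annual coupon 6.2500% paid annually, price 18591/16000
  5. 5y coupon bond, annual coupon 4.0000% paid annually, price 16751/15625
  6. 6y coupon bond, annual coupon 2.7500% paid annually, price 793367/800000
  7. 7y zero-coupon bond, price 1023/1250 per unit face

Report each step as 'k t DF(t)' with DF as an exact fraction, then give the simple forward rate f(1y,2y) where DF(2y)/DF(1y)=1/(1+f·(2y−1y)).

step 1 [1y] bond c/1=9/200: DF=(1029743/1000000 − 9/200·(0))/(1+9/200) = 4927/5000 ≈ 0.985400
step 2 [2y] zero: DF = P = 9627/10000 ≈ 0.962700
step 3 [3y] swap r/1=566/28915: DF=(1 − 566/28915·(0.985400+0.962700))/(1+566/28915) = 4717/5000 ≈ 0.943400
step 4 [4y] bond c/1=1/16: DF=(18591/16000 − 1/16·(0.985400+0.962700+0.943400))/(1+1/16) = 1847/2000 ≈ 0.923500
step 5 [5y] bond c/1=1/25: DF=(16751/15625 − 1/25·(0.985400+0.962700+0.943400+0.923500))/(1+1/25) = 8841/10000 ≈ 0.884100
step 6 [6y] bond c/1=11/400: DF=(793367/800000 − 11/400·(0.985400+0.962700+0.943400+0.923500+0.884100))/(1+11/400) = 4197/5000 ≈ 0.839400
step 7 [7y] zero: DF = P = 1023/1250 ≈ 0.818400

1 1 4927/5000
2 2 9627/10000
3 3 4717/5000
4 4 1847/2000
5 5 8841/10000
6 6 4197/5000
7 7 1023/1250
f(1y,2y) = ((4927/5000)/(9627/10000) − 1)/(1) = 227/9627 ≈ 2.3580%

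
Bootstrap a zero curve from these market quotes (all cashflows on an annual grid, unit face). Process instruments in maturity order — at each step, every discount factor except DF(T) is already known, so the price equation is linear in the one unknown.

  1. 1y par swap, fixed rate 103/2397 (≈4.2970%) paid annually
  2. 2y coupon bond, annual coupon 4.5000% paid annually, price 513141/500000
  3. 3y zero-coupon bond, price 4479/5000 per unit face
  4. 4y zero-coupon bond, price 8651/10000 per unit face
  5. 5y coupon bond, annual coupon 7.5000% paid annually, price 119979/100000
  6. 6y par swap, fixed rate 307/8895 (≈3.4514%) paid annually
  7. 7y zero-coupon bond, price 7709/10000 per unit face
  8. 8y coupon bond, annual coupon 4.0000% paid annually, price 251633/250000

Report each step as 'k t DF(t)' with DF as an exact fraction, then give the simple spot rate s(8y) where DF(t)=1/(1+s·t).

1 1 2397/2500
2 2 588/625
3 3 4479/5000
4 4 8651/10000
5 5 8607/10000
6 6 4079/5000
7 7 7709/10000
8 8 7329/10000
s(8y) = (1/(7329/10000) − 1)/(8) = 2671/58632 ≈ 4.5555%

step 1 [1y] swap r/1=103/2397: DF=(1 − 103/2397·(0))/(1+103/2397) = 2397/2500 ≈ 0.958800
step 2 [2y] bond c/1=9/200: DF=(513141/500000 − 9/200·(0.958800))/(1+9/200) = 588/625 ≈ 0.940800
step 3 [3y] zero: DF = P = 4479/5000 ≈ 0.895800
step 4 [4y] zero: DF = P = 8651/10000 ≈ 0.865100
step 5 [5y] bond c/1=3/40: DF=(119979/100000 − 3/40·(0.958800+0.940800+0.895800+0.865100))/(1+3/40) = 8607/10000 ≈ 0.860700
step 6 [6y] swap r/1=307/8895: DF=(1 − 307/8895·(0.958800+0.940800+0.895800+0.865100+0.860700))/(1+307/8895) = 4079/5000 ≈ 0.815800
step 7 [7y] zero: DF = P = 7709/10000 ≈ 0.770900
step 8 [8y] bond c/1=1/25: DF=(251633/250000 − 1/25·(0.958800+0.940800+0.895800+0.865100+0.860700+0.815800+0.770900))/(1+1/25) = 7329/10000 ≈ 0.732900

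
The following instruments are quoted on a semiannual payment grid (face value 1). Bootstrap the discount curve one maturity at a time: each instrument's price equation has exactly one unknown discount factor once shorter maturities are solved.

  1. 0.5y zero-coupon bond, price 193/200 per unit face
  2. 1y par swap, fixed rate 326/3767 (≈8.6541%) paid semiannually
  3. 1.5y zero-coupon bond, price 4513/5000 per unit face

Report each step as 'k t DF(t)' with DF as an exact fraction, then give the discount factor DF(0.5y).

1 1/2 193/200
2 1 1837/2000
3 3/2 4513/5000
DF(0.5y) = 193/200 ≈ 0.965000

step 1 [0.5y] zero: DF = P = 193/200 ≈ 0.965000
step 2 [1y] swap r/2=163/3767: DF=(1 − 163/3767·(0.965000))/(1+163/3767) = 1837/2000 ≈ 0.918500
step 3 [1.5y] zero: DF = P = 4513/5000 ≈ 0.902600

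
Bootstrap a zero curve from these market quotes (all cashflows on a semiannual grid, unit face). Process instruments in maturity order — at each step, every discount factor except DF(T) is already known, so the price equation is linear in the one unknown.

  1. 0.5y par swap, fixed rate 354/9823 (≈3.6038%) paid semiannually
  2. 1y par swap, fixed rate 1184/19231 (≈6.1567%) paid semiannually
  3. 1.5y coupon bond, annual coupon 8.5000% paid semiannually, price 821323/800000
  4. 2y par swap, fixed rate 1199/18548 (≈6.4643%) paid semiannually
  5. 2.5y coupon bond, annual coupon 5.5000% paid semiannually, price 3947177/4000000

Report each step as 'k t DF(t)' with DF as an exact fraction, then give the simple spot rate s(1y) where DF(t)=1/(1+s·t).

1 1/2 9823/10000
2 1 588/625
3 3/2 1133/1250
4 2 8801/10000
5 5/2 8611/10000
s(1y) = (1/(588/625) − 1)/(1) = 37/588 ≈ 6.2925%

step 1 [0.5y] swap r/2=177/9823: DF=(1 − 177/9823·(0))/(1+177/9823) = 9823/10000 ≈ 0.982300
step 2 [1y] swap r/2=592/19231: DF=(1 − 592/19231·(0.982300))/(1+592/19231) = 588/625 ≈ 0.940800
step 3 [1.5y] bond c/2=17/400: DF=(821323/800000 − 17/400·(0.982300+0.940800))/(1+17/400) = 1133/1250 ≈ 0.906400
step 4 [2y] swap r/2=1199/37096: DF=(1 − 1199/37096·(0.982300+0.940800+0.906400))/(1+1199/37096) = 8801/10000 ≈ 0.880100
step 5 [2.5y] bond c/2=11/400: DF=(3947177/4000000 − 11/400·(0.982300+0.940800+0.906400+0.880100))/(1+11/400) = 8611/10000 ≈ 0.861100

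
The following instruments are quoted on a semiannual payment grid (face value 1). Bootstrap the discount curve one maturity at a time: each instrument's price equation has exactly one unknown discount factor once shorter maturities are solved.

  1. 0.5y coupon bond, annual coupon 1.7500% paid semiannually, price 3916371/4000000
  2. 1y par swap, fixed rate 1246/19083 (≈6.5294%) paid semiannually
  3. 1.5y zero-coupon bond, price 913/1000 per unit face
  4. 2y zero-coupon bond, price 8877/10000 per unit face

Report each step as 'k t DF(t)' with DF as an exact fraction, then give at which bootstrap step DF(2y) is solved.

1 1/2 4853/5000
2 1 9377/10000
3 3/2 913/1000
4 2 8877/10000
DF(2y) is solved at step 4

step 1 [0.5y] bond c/2=7/800: DF=(3916371/4000000 − 7/800·(0))/(1+7/800) = 4853/5000 ≈ 0.970600
step 2 [1y] swap r/2=623/19083: DF=(1 − 623/19083·(0.970600))/(1+623/19083) = 9377/10000 ≈ 0.937700
step 3 [1.5y] zero: DF = P = 913/1000 ≈ 0.913000
step 4 [2y] zero: DF = P = 8877/10000 ≈ 0.887700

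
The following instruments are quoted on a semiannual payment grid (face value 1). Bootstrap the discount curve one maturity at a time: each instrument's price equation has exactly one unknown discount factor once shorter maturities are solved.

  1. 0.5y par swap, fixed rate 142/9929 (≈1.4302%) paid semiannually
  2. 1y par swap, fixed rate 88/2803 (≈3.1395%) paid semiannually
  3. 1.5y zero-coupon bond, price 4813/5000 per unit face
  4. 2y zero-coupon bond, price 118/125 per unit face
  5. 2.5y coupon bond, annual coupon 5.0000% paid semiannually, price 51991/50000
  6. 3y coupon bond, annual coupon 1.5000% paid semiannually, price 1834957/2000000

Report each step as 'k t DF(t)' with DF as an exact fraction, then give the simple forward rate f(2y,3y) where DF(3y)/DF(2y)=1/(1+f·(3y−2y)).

step 1 [0.5y] swap r/2=71/9929: DF=(1 − 71/9929·(0))/(1+71/9929) = 9929/10000 ≈ 0.992900
step 2 [1y] swap r/2=44/2803: DF=(1 − 44/2803·(0.992900))/(1+44/2803) = 2423/2500 ≈ 0.969200
step 3 [1.5y] zero: DF = P = 4813/5000 ≈ 0.962600
step 4 [2y] zero: DF = P = 118/125 ≈ 0.944000
step 5 [2.5y] bond c/2=1/40: DF=(51991/50000 − 1/40·(0.992900+0.969200+0.962600+0.944000))/(1+1/40) = 9201/10000 ≈ 0.920100
step 6 [3y] bond c/2=3/400: DF=(1834957/2000000 − 3/400·(0.992900+0.969200+0.962600+0.944000+0.920100))/(1+3/400) = 7/8 ≈ 0.875000

1 1/2 9929/10000
2 1 2423/2500
3 3/2 4813/5000
4 2 118/125
5 5/2 9201/10000
6 3 7/8
f(2y,3y) = ((118/125)/(7/8) − 1)/(1) = 69/875 ≈ 7.8857%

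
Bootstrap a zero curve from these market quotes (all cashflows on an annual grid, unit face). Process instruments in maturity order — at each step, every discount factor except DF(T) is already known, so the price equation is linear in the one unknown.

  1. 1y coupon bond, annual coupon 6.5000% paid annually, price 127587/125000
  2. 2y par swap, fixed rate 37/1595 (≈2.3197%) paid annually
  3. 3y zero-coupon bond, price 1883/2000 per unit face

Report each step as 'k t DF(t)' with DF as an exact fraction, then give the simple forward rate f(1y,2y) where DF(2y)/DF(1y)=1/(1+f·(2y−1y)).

step 1 [1y] bond c/1=13/200: DF=(127587/125000 − 13/200·(0))/(1+13/200) = 599/625 ≈ 0.958400
step 2 [2y] swap r/1=37/1595: DF=(1 − 37/1595·(0.958400))/(1+37/1595) = 2389/2500 ≈ 0.955600
step 3 [3y] zero: DF = P = 1883/2000 ≈ 0.941500

1 1 599/625
2 2 2389/2500
3 3 1883/2000
f(1y,2y) = ((599/625)/(2389/2500) − 1)/(1) = 7/2389 ≈ 0.2930%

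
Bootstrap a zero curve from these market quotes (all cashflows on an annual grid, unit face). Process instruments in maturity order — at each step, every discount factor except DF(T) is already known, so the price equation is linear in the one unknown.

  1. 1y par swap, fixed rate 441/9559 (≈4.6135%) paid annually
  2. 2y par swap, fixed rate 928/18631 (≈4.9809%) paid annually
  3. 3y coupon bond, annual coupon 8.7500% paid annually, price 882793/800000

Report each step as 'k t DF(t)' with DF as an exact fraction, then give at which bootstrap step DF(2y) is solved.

step 1 [1y] swap r/1=441/9559: DF=(1 − 441/9559·(0))/(1+441/9559) = 9559/10000 ≈ 0.955900
step 2 [2y] swap r/1=928/18631: DF=(1 − 928/18631·(0.955900))/(1+928/18631) = 567/625 ≈ 0.907200
step 3 [3y] bond c/1=7/80: DF=(882793/800000 − 7/80·(0.955900+0.907200))/(1+7/80) = 1081/1250 ≈ 0.864800

1 1 9559/10000
2 2 567/625
3 3 1081/1250
DF(2y) is solved at step 2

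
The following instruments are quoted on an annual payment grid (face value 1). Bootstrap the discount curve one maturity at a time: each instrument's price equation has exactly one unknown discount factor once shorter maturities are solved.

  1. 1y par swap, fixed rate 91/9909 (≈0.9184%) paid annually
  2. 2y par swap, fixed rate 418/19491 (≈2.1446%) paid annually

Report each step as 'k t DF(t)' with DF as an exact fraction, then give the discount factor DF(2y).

step 1 [1y] swap r/1=91/9909: DF=(1 − 91/9909·(0))/(1+91/9909) = 9909/10000 ≈ 0.990900
step 2 [2y] swap r/1=418/19491: DF=(1 − 418/19491·(0.990900))/(1+418/19491) = 4791/5000 ≈ 0.958200

1 1 9909/10000
2 2 4791/5000
DF(2y) = 4791/5000 ≈ 0.958200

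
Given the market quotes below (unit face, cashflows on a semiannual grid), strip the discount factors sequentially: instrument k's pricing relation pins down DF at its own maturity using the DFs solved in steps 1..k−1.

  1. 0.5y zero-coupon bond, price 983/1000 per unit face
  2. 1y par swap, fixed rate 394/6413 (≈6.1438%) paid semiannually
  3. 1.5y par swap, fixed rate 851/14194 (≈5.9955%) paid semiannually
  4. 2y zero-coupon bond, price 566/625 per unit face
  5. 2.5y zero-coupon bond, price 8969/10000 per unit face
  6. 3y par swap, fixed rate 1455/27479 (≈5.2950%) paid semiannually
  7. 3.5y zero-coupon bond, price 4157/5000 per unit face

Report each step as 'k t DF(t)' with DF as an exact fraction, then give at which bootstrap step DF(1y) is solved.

step 1 [0.5y] zero: DF = P = 983/1000 ≈ 0.983000
step 2 [1y] swap r/2=197/6413: DF=(1 − 197/6413·(0.983000))/(1+197/6413) = 9409/10000 ≈ 0.940900
step 3 [1.5y] swap r/2=851/28388: DF=(1 − 851/28388·(0.983000+0.940900))/(1+851/28388) = 9149/10000 ≈ 0.914900
step 4 [2y] zero: DF = P = 566/625 ≈ 0.905600
step 5 [2.5y] zero: DF = P = 8969/10000 ≈ 0.896900
step 6 [3y] swap r/2=1455/54958: DF=(1 − 1455/54958·(0.983000+0.940900+0.914900+0.905600+0.896900))/(1+1455/54958) = 1709/2000 ≈ 0.854500
step 7 [3.5y] zero: DF = P = 4157/5000 ≈ 0.831400

1 1/2 983/1000
2 1 9409/10000
3 3/2 9149/10000
4 2 566/625
5 5/2 8969/10000
6 3 1709/2000
7 7/2 4157/5000
DF(1y) is solved at step 2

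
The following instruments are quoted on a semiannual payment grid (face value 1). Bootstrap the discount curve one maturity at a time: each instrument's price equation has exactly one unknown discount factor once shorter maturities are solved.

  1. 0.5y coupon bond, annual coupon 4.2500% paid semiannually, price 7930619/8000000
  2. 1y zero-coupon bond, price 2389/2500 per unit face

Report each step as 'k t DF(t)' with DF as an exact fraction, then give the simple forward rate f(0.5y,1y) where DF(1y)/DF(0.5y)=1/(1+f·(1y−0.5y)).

step 1 [0.5y] bond c/2=17/800: DF=(7930619/8000000 − 17/800·(0))/(1+17/800) = 9707/10000 ≈ 0.970700
step 2 [1y] zero: DF = P = 2389/2500 ≈ 0.955600

1 1/2 9707/10000
2 1 2389/2500
f(0.5y,1y) = ((9707/10000)/(2389/2500) − 1)/(1/2) = 151/4778 ≈ 3.1603%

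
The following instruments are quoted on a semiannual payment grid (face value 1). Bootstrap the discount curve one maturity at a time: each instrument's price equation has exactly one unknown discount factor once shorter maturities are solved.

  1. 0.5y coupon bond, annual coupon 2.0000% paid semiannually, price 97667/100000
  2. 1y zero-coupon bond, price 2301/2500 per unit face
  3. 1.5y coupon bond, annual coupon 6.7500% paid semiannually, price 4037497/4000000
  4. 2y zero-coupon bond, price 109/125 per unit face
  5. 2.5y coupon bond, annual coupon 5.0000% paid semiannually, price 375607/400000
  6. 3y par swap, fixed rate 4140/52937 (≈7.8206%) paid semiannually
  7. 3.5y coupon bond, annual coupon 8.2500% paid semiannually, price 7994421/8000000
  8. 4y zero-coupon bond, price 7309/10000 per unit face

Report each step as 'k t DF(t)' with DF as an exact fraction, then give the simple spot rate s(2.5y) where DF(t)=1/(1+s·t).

step 1 [0.5y] bond c/2=1/100: DF=(97667/100000 − 1/100·(0))/(1+1/100) = 967/1000 ≈ 0.967000
step 2 [1y] zero: DF = P = 2301/2500 ≈ 0.920400
step 3 [1.5y] bond c/2=27/800: DF=(4037497/4000000 − 27/800·(0.967000+0.920400))/(1+27/800) = 2287/2500 ≈ 0.914800
step 4 [2y] zero: DF = P = 109/125 ≈ 0.872000
step 5 [2.5y] bond c/2=1/40: DF=(375607/400000 − 1/40·(0.967000+0.920400+0.914800+0.872000))/(1+1/40) = 1653/2000 ≈ 0.826500
step 6 [3y] swap r/2=2070/52937: DF=(1 − 2070/52937·(0.967000+0.920400+0.914800+0.872000+0.826500))/(1+2070/52937) = 793/1000 ≈ 0.793000
step 7 [3.5y] bond c/2=33/800: DF=(7994421/8000000 − 33/800·(0.967000+0.920400+0.914800+0.872000+0.826500+0.793000))/(1+33/800) = 3/4 ≈ 0.750000
step 8 [4y] zero: DF = P = 7309/10000 ≈ 0.730900

1 1/2 967/1000
2 1 2301/2500
3 3/2 2287/2500
4 2 109/125
5 5/2 1653/2000
6 3 793/1000
7 7/2 3/4
8 4 7309/10000
s(2.5y) = (1/(1653/2000) − 1)/(5/2) = 694/8265 ≈ 8.3969%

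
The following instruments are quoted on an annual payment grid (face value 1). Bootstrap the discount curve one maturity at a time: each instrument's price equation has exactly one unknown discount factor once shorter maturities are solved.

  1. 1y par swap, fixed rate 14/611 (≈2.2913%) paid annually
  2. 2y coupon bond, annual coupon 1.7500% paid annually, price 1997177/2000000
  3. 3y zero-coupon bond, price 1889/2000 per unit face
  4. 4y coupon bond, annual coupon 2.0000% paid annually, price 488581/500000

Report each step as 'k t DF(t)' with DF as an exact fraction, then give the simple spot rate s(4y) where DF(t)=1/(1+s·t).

step 1 [1y] swap r/1=14/611: DF=(1 − 14/611·(0))/(1+14/611) = 611/625 ≈ 0.977600
step 2 [2y] bond c/1=7/400: DF=(1997177/2000000 − 7/400·(0.977600))/(1+7/400) = 4823/5000 ≈ 0.964600
step 3 [3y] zero: DF = P = 1889/2000 ≈ 0.944500
step 4 [4y] bond c/1=1/50: DF=(488581/500000 − 1/50·(0.977600+0.964600+0.944500))/(1+1/50) = 4507/5000 ≈ 0.901400

1 1 611/625
2 2 4823/5000
3 3 1889/2000
4 4 4507/5000
s(4y) = (1/(4507/5000) − 1)/(4) = 493/18028 ≈ 2.7346%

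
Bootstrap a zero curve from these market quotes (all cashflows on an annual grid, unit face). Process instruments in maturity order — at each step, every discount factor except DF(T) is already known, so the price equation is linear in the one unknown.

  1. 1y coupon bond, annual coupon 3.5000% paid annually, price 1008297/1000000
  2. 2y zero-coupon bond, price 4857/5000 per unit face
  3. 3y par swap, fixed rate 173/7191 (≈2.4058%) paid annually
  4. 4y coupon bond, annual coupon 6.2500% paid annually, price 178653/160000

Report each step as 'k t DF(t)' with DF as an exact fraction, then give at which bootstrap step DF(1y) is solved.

step 1 [1y] bond c/1=7/200: DF=(1008297/1000000 − 7/200·(0))/(1+7/200) = 4871/5000 ≈ 0.974200
step 2 [2y] zero: DF = P = 4857/5000 ≈ 0.971400
step 3 [3y] swap r/1=173/7191: DF=(1 − 173/7191·(0.974200+0.971400))/(1+173/7191) = 2327/2500 ≈ 0.930800
step 4 [4y] bond c/1=1/16: DF=(178653/160000 − 1/16·(0.974200+0.971400+0.930800))/(1+1/16) = 8817/10000 ≈ 0.881700

1 1 4871/5000
2 2 4857/5000
3 3 2327/2500
4 4 8817/10000
DF(1y) is solved at step 1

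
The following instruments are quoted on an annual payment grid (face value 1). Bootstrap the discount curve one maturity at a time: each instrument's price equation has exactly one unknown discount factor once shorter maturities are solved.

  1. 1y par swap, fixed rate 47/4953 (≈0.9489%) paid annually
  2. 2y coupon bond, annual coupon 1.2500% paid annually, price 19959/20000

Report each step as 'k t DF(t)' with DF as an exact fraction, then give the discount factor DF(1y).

step 1 [1y] swap r/1=47/4953: DF=(1 − 47/4953·(0))/(1+47/4953) = 4953/5000 ≈ 0.990600
step 2 [2y] bond c/1=1/80: DF=(19959/20000 − 1/80·(0.990600))/(1+1/80) = 4867/5000 ≈ 0.973400

1 1 4953/5000
2 2 4867/5000
DF(1y) = 4953/5000 ≈ 0.990600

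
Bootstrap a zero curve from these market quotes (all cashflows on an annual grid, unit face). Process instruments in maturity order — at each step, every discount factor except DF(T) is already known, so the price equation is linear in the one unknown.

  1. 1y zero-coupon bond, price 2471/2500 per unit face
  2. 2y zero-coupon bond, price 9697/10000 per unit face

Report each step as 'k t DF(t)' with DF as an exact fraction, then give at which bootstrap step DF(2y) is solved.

1 1 2471/2500
2 2 9697/10000
DF(2y) is solved at step 2

step 1 [1y] zero: DF = P = 2471/2500 ≈ 0.988400
step 2 [2y] zero: DF = P = 9697/10000 ≈ 0.969700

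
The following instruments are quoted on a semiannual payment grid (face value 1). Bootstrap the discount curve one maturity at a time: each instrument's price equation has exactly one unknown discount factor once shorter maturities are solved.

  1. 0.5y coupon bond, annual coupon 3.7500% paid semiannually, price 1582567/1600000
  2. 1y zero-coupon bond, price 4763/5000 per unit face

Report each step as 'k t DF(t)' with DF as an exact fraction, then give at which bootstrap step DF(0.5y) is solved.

step 1 [0.5y] bond c/2=3/160: DF=(1582567/1600000 − 3/160·(0))/(1+3/160) = 9709/10000 ≈ 0.970900
step 2 [1y] zero: DF = P = 4763/5000 ≈ 0.952600

1 1/2 9709/10000
2 1 4763/5000
DF(0.5y) is solved at step 1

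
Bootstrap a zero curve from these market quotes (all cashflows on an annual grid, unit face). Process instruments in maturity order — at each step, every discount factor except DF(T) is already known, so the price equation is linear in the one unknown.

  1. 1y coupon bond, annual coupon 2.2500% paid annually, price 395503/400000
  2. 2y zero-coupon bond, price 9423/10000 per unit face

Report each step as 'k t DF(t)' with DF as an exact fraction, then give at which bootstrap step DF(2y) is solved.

step 1 [1y] bond c/1=9/400: DF=(395503/400000 − 9/400·(0))/(1+9/400) = 967/1000 ≈ 0.967000
step 2 [2y] zero: DF = P = 9423/10000 ≈ 0.942300

1 1 967/1000
2 2 9423/10000
DF(2y) is solved at step 2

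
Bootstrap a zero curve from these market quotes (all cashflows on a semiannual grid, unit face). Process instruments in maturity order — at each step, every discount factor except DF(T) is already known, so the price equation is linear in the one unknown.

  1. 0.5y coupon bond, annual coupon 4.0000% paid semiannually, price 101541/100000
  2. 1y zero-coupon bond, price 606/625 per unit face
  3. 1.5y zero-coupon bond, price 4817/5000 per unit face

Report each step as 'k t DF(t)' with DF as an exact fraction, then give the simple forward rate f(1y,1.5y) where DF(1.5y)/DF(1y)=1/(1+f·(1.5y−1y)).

step 1 [0.5y] bond c/2=1/50: DF=(101541/100000 − 1/50·(0))/(1+1/50) = 1991/2000 ≈ 0.995500
step 2 [1y] zero: DF = P = 606/625 ≈ 0.969600
step 3 [1.5y] zero: DF = P = 4817/5000 ≈ 0.963400

1 1/2 1991/2000
2 1 606/625
3 3/2 4817/5000
f(1y,1.5y) = ((606/625)/(4817/5000) − 1)/(1/2) = 62/4817 ≈ 1.2871%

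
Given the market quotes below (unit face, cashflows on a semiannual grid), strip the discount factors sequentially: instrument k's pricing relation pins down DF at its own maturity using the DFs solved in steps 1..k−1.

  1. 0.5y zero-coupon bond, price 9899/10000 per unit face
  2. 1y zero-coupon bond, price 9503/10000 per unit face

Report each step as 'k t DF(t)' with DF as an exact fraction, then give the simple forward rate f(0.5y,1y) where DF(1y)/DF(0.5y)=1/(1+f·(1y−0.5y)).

1 1/2 9899/10000
2 1 9503/10000
f(0.5y,1y) = ((9899/10000)/(9503/10000) − 1)/(1/2) = 792/9503 ≈ 8.3342%

step 1 [0.5y] zero: DF = P = 9899/10000 ≈ 0.989900
step 2 [1y] zero: DF = P = 9503/10000 ≈ 0.950300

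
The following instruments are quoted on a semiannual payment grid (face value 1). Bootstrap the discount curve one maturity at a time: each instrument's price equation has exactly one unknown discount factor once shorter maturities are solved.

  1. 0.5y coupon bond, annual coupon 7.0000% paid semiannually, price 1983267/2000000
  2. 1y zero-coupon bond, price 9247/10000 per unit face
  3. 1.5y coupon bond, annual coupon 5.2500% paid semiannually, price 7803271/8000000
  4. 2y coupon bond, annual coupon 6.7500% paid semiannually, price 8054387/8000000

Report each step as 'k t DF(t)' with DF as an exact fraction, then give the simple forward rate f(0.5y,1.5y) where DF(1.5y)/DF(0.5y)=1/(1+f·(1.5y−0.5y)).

step 1 [0.5y] bond c/2=7/200: DF=(1983267/2000000 − 7/200·(0))/(1+7/200) = 9581/10000 ≈ 0.958100
step 2 [1y] zero: DF = P = 9247/10000 ≈ 0.924700
step 3 [1.5y] bond c/2=21/800: DF=(7803271/8000000 − 21/800·(0.958100+0.924700))/(1+21/800) = 9023/10000 ≈ 0.902300
step 4 [2y] bond c/2=27/800: DF=(8054387/8000000 − 27/800·(0.958100+0.924700+0.902300))/(1+27/800) = 883/1000 ≈ 0.883000

1 1/2 9581/10000
2 1 9247/10000
3 3/2 9023/10000
4 2 883/1000
f(0.5y,1.5y) = ((9581/10000)/(9023/10000) − 1)/(1) = 558/9023 ≈ 6.1842%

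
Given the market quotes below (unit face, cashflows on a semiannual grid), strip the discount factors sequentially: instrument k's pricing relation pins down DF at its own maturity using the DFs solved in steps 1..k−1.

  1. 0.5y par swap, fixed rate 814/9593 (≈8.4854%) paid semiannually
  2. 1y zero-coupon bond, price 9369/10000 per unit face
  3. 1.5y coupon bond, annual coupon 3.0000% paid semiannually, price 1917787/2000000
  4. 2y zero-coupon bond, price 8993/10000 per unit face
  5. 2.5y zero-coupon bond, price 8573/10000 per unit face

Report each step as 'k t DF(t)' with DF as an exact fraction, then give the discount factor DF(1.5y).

1 1/2 9593/10000
2 1 9369/10000
3 3/2 9167/10000
4 2 8993/10000
5 5/2 8573/10000
DF(1.5y) = 9167/10000 ≈ 0.916700

step 1 [0.5y] swap r/2=407/9593: DF=(1 − 407/9593·(0))/(1+407/9593) = 9593/10000 ≈ 0.959300
step 2 [1y] zero: DF = P = 9369/10000 ≈ 0.936900
step 3 [1.5y] bond c/2=3/200: DF=(1917787/2000000 − 3/200·(0.959300+0.936900))/(1+3/200) = 9167/10000 ≈ 0.916700
step 4 [2y] zero: DF = P = 8993/10000 ≈ 0.899300
step 5 [2.5y] zero: DF = P = 8573/10000 ≈ 0.857300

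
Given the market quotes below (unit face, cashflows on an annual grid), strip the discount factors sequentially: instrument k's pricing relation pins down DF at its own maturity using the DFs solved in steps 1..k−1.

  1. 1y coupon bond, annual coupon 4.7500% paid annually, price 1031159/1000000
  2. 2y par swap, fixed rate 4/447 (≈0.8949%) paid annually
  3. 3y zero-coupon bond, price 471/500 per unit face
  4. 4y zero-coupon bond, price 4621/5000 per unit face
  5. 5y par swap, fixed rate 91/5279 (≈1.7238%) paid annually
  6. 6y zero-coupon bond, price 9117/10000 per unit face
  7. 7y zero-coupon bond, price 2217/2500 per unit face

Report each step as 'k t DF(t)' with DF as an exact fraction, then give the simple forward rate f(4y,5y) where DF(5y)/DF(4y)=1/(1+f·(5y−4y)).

1 1 2461/2500
2 2 614/625
3 3 471/500
4 4 4621/5000
5 5 9181/10000
6 6 9117/10000
7 7 2217/2500
f(4y,5y) = ((4621/5000)/(9181/10000) − 1)/(1) = 61/9181 ≈ 0.6644%

step 1 [1y] bond c/1=19/400: DF=(1031159/1000000 − 19/400·(0))/(1+19/400) = 2461/2500 ≈ 0.984400
step 2 [2y] swap r/1=4/447: DF=(1 − 4/447·(0.984400))/(1+4/447) = 614/625 ≈ 0.982400
step 3 [3y] zero: DF = P = 471/500 ≈ 0.942000
step 4 [4y] zero: DF = P = 4621/5000 ≈ 0.924200
step 5 [5y] swap r/1=91/5279: DF=(1 − 91/5279·(0.984400+0.982400+0.942000+0.924200))/(1+91/5279) = 9181/10000 ≈ 0.918100
step 6 [6y] zero: DF = P = 9117/10000 ≈ 0.911700
step 7 [7y] zero: DF = P = 2217/2500 ≈ 0.886800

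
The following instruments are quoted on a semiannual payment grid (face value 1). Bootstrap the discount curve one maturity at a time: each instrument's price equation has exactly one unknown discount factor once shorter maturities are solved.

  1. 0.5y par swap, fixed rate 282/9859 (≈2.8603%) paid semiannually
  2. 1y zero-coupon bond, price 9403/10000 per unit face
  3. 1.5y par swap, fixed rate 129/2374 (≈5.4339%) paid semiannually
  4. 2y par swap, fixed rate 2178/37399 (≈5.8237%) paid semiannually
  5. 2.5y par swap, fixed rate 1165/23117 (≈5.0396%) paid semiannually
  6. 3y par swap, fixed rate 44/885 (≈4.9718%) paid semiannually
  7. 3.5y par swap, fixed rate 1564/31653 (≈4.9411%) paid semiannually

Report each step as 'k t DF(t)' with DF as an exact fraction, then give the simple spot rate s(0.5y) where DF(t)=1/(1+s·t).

1 1/2 9859/10000
2 1 9403/10000
3 3/2 4613/5000
4 2 8911/10000
5 5/2 1767/2000
6 3 2159/2500
7 7/2 2109/2500
s(0.5y) = (1/(9859/10000) − 1)/(1/2) = 282/9859 ≈ 2.8603%

step 1 [0.5y] swap r/2=141/9859: DF=(1 − 141/9859·(0))/(1+141/9859) = 9859/10000 ≈ 0.985900
step 2 [1y] zero: DF = P = 9403/10000 ≈ 0.940300
step 3 [1.5y] swap r/2=129/4748: DF=(1 − 129/4748·(0.985900+0.940300))/(1+129/4748) = 4613/5000 ≈ 0.922600
step 4 [2y] swap r/2=1089/37399: DF=(1 − 1089/37399·(0.985900+0.940300+0.922600))/(1+1089/37399) = 8911/10000 ≈ 0.891100
step 5 [2.5y] swap r/2=1165/46234: DF=(1 − 1165/46234·(0.985900+0.940300+0.922600+0.891100))/(1+1165/46234) = 1767/2000 ≈ 0.883500
step 6 [3y] swap r/2=22/885: DF=(1 − 22/885·(0.985900+0.940300+0.922600+0.891100+0.883500))/(1+22/885) = 2159/2500 ≈ 0.863600
step 7 [3.5y] swap r/2=782/31653: DF=(1 − 782/31653·(0.985900+0.940300+0.922600+0.891100+0.883500+0.863600))/(1+782/31653) = 2109/2500 ≈ 0.843600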